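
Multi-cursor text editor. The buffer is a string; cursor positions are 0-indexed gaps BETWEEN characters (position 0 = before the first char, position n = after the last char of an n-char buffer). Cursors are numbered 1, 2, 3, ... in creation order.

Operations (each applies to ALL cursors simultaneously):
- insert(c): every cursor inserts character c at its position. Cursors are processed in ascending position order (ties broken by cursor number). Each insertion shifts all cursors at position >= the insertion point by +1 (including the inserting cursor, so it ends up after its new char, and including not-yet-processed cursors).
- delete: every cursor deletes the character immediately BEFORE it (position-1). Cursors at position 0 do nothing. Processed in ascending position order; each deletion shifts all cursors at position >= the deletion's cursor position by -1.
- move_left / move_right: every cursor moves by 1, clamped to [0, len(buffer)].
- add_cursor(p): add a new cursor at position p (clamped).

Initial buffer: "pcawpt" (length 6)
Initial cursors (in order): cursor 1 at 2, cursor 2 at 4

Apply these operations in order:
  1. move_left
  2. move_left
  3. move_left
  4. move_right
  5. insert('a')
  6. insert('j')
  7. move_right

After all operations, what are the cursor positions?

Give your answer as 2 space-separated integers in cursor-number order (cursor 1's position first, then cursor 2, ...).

Answer: 4 7

Derivation:
After op 1 (move_left): buffer="pcawpt" (len 6), cursors c1@1 c2@3, authorship ......
After op 2 (move_left): buffer="pcawpt" (len 6), cursors c1@0 c2@2, authorship ......
After op 3 (move_left): buffer="pcawpt" (len 6), cursors c1@0 c2@1, authorship ......
After op 4 (move_right): buffer="pcawpt" (len 6), cursors c1@1 c2@2, authorship ......
After op 5 (insert('a')): buffer="pacaawpt" (len 8), cursors c1@2 c2@4, authorship .1.2....
After op 6 (insert('j')): buffer="pajcajawpt" (len 10), cursors c1@3 c2@6, authorship .11.22....
After op 7 (move_right): buffer="pajcajawpt" (len 10), cursors c1@4 c2@7, authorship .11.22....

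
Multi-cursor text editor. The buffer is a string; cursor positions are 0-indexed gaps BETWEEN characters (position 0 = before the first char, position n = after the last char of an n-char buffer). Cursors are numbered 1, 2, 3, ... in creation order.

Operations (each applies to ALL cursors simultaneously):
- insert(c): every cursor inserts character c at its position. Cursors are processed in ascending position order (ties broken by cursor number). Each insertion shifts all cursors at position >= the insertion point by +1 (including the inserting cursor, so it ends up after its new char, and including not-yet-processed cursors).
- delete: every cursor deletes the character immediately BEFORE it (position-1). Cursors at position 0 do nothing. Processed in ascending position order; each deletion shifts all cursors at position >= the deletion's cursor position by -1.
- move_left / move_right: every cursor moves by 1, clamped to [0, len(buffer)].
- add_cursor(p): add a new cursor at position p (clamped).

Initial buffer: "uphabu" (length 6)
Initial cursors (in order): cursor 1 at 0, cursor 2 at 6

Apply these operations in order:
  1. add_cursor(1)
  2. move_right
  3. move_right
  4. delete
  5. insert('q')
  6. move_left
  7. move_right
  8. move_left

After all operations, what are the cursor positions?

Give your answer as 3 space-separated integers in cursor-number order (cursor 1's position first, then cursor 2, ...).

After op 1 (add_cursor(1)): buffer="uphabu" (len 6), cursors c1@0 c3@1 c2@6, authorship ......
After op 2 (move_right): buffer="uphabu" (len 6), cursors c1@1 c3@2 c2@6, authorship ......
After op 3 (move_right): buffer="uphabu" (len 6), cursors c1@2 c3@3 c2@6, authorship ......
After op 4 (delete): buffer="uab" (len 3), cursors c1@1 c3@1 c2@3, authorship ...
After op 5 (insert('q')): buffer="uqqabq" (len 6), cursors c1@3 c3@3 c2@6, authorship .13..2
After op 6 (move_left): buffer="uqqabq" (len 6), cursors c1@2 c3@2 c2@5, authorship .13..2
After op 7 (move_right): buffer="uqqabq" (len 6), cursors c1@3 c3@3 c2@6, authorship .13..2
After op 8 (move_left): buffer="uqqabq" (len 6), cursors c1@2 c3@2 c2@5, authorship .13..2

Answer: 2 5 2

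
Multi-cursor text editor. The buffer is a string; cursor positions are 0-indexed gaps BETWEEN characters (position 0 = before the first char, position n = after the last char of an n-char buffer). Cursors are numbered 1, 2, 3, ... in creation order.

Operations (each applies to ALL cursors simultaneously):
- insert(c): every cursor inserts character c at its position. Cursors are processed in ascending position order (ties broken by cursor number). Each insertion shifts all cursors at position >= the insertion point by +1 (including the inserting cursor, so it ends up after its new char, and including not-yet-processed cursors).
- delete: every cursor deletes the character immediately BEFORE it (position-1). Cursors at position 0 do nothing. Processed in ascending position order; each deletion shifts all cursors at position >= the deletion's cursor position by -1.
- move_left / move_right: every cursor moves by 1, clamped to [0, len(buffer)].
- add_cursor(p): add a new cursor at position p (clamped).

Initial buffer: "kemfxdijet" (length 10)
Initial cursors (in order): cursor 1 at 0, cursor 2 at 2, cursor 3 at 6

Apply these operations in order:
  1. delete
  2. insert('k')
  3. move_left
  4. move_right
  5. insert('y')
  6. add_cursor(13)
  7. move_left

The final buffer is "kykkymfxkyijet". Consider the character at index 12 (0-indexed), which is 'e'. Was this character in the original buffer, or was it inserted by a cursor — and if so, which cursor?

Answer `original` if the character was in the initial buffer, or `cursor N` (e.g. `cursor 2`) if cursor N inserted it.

After op 1 (delete): buffer="kmfxijet" (len 8), cursors c1@0 c2@1 c3@4, authorship ........
After op 2 (insert('k')): buffer="kkkmfxkijet" (len 11), cursors c1@1 c2@3 c3@7, authorship 1.2...3....
After op 3 (move_left): buffer="kkkmfxkijet" (len 11), cursors c1@0 c2@2 c3@6, authorship 1.2...3....
After op 4 (move_right): buffer="kkkmfxkijet" (len 11), cursors c1@1 c2@3 c3@7, authorship 1.2...3....
After op 5 (insert('y')): buffer="kykkymfxkyijet" (len 14), cursors c1@2 c2@5 c3@10, authorship 11.22...33....
After op 6 (add_cursor(13)): buffer="kykkymfxkyijet" (len 14), cursors c1@2 c2@5 c3@10 c4@13, authorship 11.22...33....
After op 7 (move_left): buffer="kykkymfxkyijet" (len 14), cursors c1@1 c2@4 c3@9 c4@12, authorship 11.22...33....
Authorship (.=original, N=cursor N): 1 1 . 2 2 . . . 3 3 . . . .
Index 12: author = original

Answer: original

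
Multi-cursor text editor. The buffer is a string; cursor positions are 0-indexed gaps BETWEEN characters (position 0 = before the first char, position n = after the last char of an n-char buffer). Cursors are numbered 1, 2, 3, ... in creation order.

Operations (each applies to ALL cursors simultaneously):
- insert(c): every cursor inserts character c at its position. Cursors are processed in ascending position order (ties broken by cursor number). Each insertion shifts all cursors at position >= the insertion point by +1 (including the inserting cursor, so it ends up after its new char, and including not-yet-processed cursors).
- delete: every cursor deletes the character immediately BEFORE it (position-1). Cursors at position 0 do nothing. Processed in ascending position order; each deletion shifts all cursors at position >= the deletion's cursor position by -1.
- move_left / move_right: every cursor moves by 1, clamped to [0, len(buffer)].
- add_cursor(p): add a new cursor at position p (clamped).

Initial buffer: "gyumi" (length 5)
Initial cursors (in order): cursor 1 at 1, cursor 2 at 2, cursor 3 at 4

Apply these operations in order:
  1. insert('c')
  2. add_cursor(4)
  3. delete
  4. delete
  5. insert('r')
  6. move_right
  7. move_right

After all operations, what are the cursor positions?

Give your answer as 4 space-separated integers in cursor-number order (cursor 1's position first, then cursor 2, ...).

Answer: 5 5 6 5

Derivation:
After op 1 (insert('c')): buffer="gcycumci" (len 8), cursors c1@2 c2@4 c3@7, authorship .1.2..3.
After op 2 (add_cursor(4)): buffer="gcycumci" (len 8), cursors c1@2 c2@4 c4@4 c3@7, authorship .1.2..3.
After op 3 (delete): buffer="gumi" (len 4), cursors c1@1 c2@1 c4@1 c3@3, authorship ....
After op 4 (delete): buffer="ui" (len 2), cursors c1@0 c2@0 c4@0 c3@1, authorship ..
After op 5 (insert('r')): buffer="rrruri" (len 6), cursors c1@3 c2@3 c4@3 c3@5, authorship 124.3.
After op 6 (move_right): buffer="rrruri" (len 6), cursors c1@4 c2@4 c4@4 c3@6, authorship 124.3.
After op 7 (move_right): buffer="rrruri" (len 6), cursors c1@5 c2@5 c4@5 c3@6, authorship 124.3.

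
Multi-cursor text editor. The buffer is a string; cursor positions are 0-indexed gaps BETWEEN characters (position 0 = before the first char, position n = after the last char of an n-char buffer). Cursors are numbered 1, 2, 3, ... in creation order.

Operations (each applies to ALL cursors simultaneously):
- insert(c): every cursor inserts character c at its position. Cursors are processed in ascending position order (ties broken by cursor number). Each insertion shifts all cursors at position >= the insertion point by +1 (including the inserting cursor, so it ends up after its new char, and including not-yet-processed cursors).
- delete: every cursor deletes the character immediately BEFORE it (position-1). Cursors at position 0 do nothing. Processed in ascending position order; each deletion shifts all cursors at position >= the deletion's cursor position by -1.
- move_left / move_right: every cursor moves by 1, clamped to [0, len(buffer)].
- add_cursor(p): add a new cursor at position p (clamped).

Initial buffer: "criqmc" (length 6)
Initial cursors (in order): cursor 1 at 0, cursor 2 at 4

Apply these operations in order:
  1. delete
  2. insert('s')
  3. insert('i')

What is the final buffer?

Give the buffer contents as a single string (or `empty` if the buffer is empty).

After op 1 (delete): buffer="crimc" (len 5), cursors c1@0 c2@3, authorship .....
After op 2 (insert('s')): buffer="scrismc" (len 7), cursors c1@1 c2@5, authorship 1...2..
After op 3 (insert('i')): buffer="sicrisimc" (len 9), cursors c1@2 c2@7, authorship 11...22..

Answer: sicrisimc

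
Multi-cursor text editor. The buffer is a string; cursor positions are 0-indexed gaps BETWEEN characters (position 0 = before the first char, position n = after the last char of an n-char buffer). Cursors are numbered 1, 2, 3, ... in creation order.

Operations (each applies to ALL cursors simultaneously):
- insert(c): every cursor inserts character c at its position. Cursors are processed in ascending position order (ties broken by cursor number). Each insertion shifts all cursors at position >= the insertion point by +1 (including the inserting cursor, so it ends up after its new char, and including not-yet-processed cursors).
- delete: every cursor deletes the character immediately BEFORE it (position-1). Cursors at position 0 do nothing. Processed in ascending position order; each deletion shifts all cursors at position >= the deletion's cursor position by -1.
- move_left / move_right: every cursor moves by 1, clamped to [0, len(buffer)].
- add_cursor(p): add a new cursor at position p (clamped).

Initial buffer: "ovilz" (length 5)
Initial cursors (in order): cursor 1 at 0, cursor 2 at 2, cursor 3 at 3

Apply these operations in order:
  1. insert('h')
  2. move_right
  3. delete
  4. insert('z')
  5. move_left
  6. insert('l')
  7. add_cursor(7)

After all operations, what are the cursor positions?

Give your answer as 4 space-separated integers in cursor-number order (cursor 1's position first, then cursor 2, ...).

After op 1 (insert('h')): buffer="hovhihlz" (len 8), cursors c1@1 c2@4 c3@6, authorship 1..2.3..
After op 2 (move_right): buffer="hovhihlz" (len 8), cursors c1@2 c2@5 c3@7, authorship 1..2.3..
After op 3 (delete): buffer="hvhhz" (len 5), cursors c1@1 c2@3 c3@4, authorship 1.23.
After op 4 (insert('z')): buffer="hzvhzhzz" (len 8), cursors c1@2 c2@5 c3@7, authorship 11.2233.
After op 5 (move_left): buffer="hzvhzhzz" (len 8), cursors c1@1 c2@4 c3@6, authorship 11.2233.
After op 6 (insert('l')): buffer="hlzvhlzhlzz" (len 11), cursors c1@2 c2@6 c3@9, authorship 111.222333.
After op 7 (add_cursor(7)): buffer="hlzvhlzhlzz" (len 11), cursors c1@2 c2@6 c4@7 c3@9, authorship 111.222333.

Answer: 2 6 9 7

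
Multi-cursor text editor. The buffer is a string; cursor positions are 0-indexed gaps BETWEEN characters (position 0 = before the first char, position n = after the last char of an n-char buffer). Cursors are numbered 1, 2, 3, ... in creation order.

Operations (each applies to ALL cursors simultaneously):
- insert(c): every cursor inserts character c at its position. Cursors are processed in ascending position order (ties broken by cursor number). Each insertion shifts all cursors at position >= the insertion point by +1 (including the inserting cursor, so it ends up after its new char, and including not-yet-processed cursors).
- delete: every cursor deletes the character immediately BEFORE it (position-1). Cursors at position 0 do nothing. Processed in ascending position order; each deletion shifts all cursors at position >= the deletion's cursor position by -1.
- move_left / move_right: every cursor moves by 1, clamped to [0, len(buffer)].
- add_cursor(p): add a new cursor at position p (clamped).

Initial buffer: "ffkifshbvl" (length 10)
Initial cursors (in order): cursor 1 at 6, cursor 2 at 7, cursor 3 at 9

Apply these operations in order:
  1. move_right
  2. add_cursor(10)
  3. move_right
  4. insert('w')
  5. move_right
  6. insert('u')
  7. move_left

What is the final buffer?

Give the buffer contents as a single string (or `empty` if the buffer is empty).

After op 1 (move_right): buffer="ffkifshbvl" (len 10), cursors c1@7 c2@8 c3@10, authorship ..........
After op 2 (add_cursor(10)): buffer="ffkifshbvl" (len 10), cursors c1@7 c2@8 c3@10 c4@10, authorship ..........
After op 3 (move_right): buffer="ffkifshbvl" (len 10), cursors c1@8 c2@9 c3@10 c4@10, authorship ..........
After op 4 (insert('w')): buffer="ffkifshbwvwlww" (len 14), cursors c1@9 c2@11 c3@14 c4@14, authorship ........1.2.34
After op 5 (move_right): buffer="ffkifshbwvwlww" (len 14), cursors c1@10 c2@12 c3@14 c4@14, authorship ........1.2.34
After op 6 (insert('u')): buffer="ffkifshbwvuwluwwuu" (len 18), cursors c1@11 c2@14 c3@18 c4@18, authorship ........1.12.23434
After op 7 (move_left): buffer="ffkifshbwvuwluwwuu" (len 18), cursors c1@10 c2@13 c3@17 c4@17, authorship ........1.12.23434

Answer: ffkifshbwvuwluwwuu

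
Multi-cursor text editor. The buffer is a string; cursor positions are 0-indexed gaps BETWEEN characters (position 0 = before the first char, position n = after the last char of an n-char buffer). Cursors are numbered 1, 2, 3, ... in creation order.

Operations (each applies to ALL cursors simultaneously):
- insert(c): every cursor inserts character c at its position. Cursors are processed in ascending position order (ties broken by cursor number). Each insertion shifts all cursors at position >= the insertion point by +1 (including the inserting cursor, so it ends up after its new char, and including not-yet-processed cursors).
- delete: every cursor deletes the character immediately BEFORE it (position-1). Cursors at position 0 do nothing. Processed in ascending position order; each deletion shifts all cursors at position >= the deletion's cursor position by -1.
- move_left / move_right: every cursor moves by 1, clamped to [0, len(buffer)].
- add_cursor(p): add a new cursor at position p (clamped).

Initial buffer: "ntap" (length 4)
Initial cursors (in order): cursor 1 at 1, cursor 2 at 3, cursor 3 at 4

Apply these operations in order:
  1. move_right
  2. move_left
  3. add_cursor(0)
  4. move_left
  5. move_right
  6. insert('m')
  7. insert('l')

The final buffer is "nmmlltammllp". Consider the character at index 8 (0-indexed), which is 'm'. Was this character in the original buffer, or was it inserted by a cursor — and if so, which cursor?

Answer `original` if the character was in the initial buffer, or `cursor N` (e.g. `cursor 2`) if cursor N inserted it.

After op 1 (move_right): buffer="ntap" (len 4), cursors c1@2 c2@4 c3@4, authorship ....
After op 2 (move_left): buffer="ntap" (len 4), cursors c1@1 c2@3 c3@3, authorship ....
After op 3 (add_cursor(0)): buffer="ntap" (len 4), cursors c4@0 c1@1 c2@3 c3@3, authorship ....
After op 4 (move_left): buffer="ntap" (len 4), cursors c1@0 c4@0 c2@2 c3@2, authorship ....
After op 5 (move_right): buffer="ntap" (len 4), cursors c1@1 c4@1 c2@3 c3@3, authorship ....
After op 6 (insert('m')): buffer="nmmtammp" (len 8), cursors c1@3 c4@3 c2@7 c3@7, authorship .14..23.
After op 7 (insert('l')): buffer="nmmlltammllp" (len 12), cursors c1@5 c4@5 c2@11 c3@11, authorship .1414..2323.
Authorship (.=original, N=cursor N): . 1 4 1 4 . . 2 3 2 3 .
Index 8: author = 3

Answer: cursor 3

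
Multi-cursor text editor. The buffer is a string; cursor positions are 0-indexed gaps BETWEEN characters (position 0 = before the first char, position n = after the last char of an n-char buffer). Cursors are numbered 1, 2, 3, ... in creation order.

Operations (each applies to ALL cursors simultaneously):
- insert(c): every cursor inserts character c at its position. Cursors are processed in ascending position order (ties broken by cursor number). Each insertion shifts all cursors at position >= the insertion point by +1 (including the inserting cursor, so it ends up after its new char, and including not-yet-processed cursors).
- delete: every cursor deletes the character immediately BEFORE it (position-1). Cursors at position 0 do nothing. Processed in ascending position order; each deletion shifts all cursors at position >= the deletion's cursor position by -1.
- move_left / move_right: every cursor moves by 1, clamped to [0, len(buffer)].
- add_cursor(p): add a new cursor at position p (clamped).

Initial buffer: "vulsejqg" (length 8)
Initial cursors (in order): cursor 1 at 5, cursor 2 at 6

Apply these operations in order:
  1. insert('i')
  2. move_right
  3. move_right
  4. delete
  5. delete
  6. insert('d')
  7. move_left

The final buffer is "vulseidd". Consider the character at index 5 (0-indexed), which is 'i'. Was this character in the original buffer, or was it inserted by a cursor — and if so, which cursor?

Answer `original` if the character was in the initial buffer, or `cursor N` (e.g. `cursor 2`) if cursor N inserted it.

After op 1 (insert('i')): buffer="vulseijiqg" (len 10), cursors c1@6 c2@8, authorship .....1.2..
After op 2 (move_right): buffer="vulseijiqg" (len 10), cursors c1@7 c2@9, authorship .....1.2..
After op 3 (move_right): buffer="vulseijiqg" (len 10), cursors c1@8 c2@10, authorship .....1.2..
After op 4 (delete): buffer="vulseijq" (len 8), cursors c1@7 c2@8, authorship .....1..
After op 5 (delete): buffer="vulsei" (len 6), cursors c1@6 c2@6, authorship .....1
After op 6 (insert('d')): buffer="vulseidd" (len 8), cursors c1@8 c2@8, authorship .....112
After op 7 (move_left): buffer="vulseidd" (len 8), cursors c1@7 c2@7, authorship .....112
Authorship (.=original, N=cursor N): . . . . . 1 1 2
Index 5: author = 1

Answer: cursor 1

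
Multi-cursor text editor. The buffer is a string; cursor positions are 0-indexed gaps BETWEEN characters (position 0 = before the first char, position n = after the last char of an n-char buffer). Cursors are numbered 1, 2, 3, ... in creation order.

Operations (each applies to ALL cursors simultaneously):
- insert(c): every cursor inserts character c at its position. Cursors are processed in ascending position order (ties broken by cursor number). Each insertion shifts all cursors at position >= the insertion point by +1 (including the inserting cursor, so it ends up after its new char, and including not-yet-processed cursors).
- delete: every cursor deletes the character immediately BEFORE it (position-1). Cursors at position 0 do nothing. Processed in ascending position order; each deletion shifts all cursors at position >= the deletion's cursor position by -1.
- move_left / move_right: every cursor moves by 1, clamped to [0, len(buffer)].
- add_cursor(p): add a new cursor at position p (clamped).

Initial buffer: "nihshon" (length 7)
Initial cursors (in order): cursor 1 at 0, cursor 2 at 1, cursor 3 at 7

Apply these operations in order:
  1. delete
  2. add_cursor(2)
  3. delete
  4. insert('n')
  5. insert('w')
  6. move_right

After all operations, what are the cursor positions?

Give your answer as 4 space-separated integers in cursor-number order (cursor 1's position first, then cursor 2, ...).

After op 1 (delete): buffer="ihsho" (len 5), cursors c1@0 c2@0 c3@5, authorship .....
After op 2 (add_cursor(2)): buffer="ihsho" (len 5), cursors c1@0 c2@0 c4@2 c3@5, authorship .....
After op 3 (delete): buffer="ish" (len 3), cursors c1@0 c2@0 c4@1 c3@3, authorship ...
After op 4 (insert('n')): buffer="nninshn" (len 7), cursors c1@2 c2@2 c4@4 c3@7, authorship 12.4..3
After op 5 (insert('w')): buffer="nnwwinwshnw" (len 11), cursors c1@4 c2@4 c4@7 c3@11, authorship 1212.44..33
After op 6 (move_right): buffer="nnwwinwshnw" (len 11), cursors c1@5 c2@5 c4@8 c3@11, authorship 1212.44..33

Answer: 5 5 11 8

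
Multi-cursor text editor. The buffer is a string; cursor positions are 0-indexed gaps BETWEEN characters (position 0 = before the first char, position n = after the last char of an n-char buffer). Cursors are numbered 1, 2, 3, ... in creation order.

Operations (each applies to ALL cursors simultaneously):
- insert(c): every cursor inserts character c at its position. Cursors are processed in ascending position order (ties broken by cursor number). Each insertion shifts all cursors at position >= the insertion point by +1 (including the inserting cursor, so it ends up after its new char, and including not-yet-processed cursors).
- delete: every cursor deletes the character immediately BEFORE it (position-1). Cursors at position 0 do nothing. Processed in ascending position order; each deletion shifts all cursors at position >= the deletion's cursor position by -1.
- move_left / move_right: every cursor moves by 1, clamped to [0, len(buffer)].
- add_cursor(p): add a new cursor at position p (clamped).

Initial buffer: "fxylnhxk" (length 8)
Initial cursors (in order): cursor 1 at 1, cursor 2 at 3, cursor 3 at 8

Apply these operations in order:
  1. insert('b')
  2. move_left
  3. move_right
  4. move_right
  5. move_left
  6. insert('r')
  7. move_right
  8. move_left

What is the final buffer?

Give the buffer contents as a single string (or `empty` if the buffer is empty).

After op 1 (insert('b')): buffer="fbxyblnhxkb" (len 11), cursors c1@2 c2@5 c3@11, authorship .1..2.....3
After op 2 (move_left): buffer="fbxyblnhxkb" (len 11), cursors c1@1 c2@4 c3@10, authorship .1..2.....3
After op 3 (move_right): buffer="fbxyblnhxkb" (len 11), cursors c1@2 c2@5 c3@11, authorship .1..2.....3
After op 4 (move_right): buffer="fbxyblnhxkb" (len 11), cursors c1@3 c2@6 c3@11, authorship .1..2.....3
After op 5 (move_left): buffer="fbxyblnhxkb" (len 11), cursors c1@2 c2@5 c3@10, authorship .1..2.....3
After op 6 (insert('r')): buffer="fbrxybrlnhxkrb" (len 14), cursors c1@3 c2@7 c3@13, authorship .11..22.....33
After op 7 (move_right): buffer="fbrxybrlnhxkrb" (len 14), cursors c1@4 c2@8 c3@14, authorship .11..22.....33
After op 8 (move_left): buffer="fbrxybrlnhxkrb" (len 14), cursors c1@3 c2@7 c3@13, authorship .11..22.....33

Answer: fbrxybrlnhxkrb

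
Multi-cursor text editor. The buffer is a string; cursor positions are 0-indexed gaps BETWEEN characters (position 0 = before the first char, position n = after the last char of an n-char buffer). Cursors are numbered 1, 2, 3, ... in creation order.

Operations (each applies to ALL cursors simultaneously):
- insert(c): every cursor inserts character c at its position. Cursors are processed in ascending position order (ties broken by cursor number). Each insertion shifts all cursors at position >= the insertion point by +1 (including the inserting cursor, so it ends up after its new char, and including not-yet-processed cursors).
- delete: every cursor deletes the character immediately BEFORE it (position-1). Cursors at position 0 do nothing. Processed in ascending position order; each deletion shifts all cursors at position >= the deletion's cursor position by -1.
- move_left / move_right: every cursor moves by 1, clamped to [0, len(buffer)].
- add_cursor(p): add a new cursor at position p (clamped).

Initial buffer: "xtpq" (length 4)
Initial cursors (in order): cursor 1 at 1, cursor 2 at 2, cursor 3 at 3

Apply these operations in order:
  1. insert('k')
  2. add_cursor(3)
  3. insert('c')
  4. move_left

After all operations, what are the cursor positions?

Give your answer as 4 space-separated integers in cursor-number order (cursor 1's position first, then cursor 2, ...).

Answer: 2 6 9 4

Derivation:
After op 1 (insert('k')): buffer="xktkpkq" (len 7), cursors c1@2 c2@4 c3@6, authorship .1.2.3.
After op 2 (add_cursor(3)): buffer="xktkpkq" (len 7), cursors c1@2 c4@3 c2@4 c3@6, authorship .1.2.3.
After op 3 (insert('c')): buffer="xkctckcpkcq" (len 11), cursors c1@3 c4@5 c2@7 c3@10, authorship .11.422.33.
After op 4 (move_left): buffer="xkctckcpkcq" (len 11), cursors c1@2 c4@4 c2@6 c3@9, authorship .11.422.33.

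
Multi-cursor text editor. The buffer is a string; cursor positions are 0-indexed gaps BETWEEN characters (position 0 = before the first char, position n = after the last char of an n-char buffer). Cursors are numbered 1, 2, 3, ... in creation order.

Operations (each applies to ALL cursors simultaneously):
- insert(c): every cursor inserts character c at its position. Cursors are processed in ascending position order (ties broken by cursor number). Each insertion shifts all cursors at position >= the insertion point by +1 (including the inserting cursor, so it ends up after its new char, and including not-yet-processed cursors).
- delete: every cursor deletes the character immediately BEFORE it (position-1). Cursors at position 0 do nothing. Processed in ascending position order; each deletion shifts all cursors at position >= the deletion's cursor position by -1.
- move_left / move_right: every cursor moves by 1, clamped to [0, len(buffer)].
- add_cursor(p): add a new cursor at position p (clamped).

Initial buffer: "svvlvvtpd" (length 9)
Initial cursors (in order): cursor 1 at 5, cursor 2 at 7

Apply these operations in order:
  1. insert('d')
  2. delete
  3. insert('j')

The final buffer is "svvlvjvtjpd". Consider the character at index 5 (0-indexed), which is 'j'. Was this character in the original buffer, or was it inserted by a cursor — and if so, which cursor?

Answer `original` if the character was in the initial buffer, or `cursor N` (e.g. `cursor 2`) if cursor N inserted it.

After op 1 (insert('d')): buffer="svvlvdvtdpd" (len 11), cursors c1@6 c2@9, authorship .....1..2..
After op 2 (delete): buffer="svvlvvtpd" (len 9), cursors c1@5 c2@7, authorship .........
After op 3 (insert('j')): buffer="svvlvjvtjpd" (len 11), cursors c1@6 c2@9, authorship .....1..2..
Authorship (.=original, N=cursor N): . . . . . 1 . . 2 . .
Index 5: author = 1

Answer: cursor 1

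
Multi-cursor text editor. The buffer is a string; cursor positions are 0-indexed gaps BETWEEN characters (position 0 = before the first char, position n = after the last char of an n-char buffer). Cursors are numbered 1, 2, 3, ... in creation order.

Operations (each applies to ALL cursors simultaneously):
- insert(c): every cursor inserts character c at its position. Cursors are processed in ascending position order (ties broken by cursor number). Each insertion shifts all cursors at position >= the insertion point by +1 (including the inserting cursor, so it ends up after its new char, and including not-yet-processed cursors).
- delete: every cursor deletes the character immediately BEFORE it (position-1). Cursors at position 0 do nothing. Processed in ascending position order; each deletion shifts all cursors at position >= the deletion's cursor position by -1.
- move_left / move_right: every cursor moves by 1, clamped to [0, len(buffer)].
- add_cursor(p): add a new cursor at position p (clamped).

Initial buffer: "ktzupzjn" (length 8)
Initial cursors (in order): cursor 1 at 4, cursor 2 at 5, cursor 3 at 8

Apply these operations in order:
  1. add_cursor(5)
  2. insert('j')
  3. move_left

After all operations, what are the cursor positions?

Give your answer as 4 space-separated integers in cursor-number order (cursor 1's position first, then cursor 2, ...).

After op 1 (add_cursor(5)): buffer="ktzupzjn" (len 8), cursors c1@4 c2@5 c4@5 c3@8, authorship ........
After op 2 (insert('j')): buffer="ktzujpjjzjnj" (len 12), cursors c1@5 c2@8 c4@8 c3@12, authorship ....1.24...3
After op 3 (move_left): buffer="ktzujpjjzjnj" (len 12), cursors c1@4 c2@7 c4@7 c3@11, authorship ....1.24...3

Answer: 4 7 11 7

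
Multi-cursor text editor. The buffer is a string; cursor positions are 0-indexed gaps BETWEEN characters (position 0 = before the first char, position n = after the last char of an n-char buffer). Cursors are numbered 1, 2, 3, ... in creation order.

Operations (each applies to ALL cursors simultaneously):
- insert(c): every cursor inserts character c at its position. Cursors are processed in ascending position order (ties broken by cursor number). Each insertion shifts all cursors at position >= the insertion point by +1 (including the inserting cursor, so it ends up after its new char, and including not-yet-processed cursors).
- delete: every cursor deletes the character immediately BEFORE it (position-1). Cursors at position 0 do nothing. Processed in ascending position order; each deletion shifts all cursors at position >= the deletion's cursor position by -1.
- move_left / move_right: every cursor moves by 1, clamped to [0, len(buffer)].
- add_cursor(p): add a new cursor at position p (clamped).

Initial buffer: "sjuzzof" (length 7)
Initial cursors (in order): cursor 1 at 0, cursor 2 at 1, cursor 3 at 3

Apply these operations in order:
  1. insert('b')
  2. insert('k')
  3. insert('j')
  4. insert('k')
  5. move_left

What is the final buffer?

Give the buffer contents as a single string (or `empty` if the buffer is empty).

After op 1 (insert('b')): buffer="bsbjubzzof" (len 10), cursors c1@1 c2@3 c3@6, authorship 1.2..3....
After op 2 (insert('k')): buffer="bksbkjubkzzof" (len 13), cursors c1@2 c2@5 c3@9, authorship 11.22..33....
After op 3 (insert('j')): buffer="bkjsbkjjubkjzzof" (len 16), cursors c1@3 c2@7 c3@12, authorship 111.222..333....
After op 4 (insert('k')): buffer="bkjksbkjkjubkjkzzof" (len 19), cursors c1@4 c2@9 c3@15, authorship 1111.2222..3333....
After op 5 (move_left): buffer="bkjksbkjkjubkjkzzof" (len 19), cursors c1@3 c2@8 c3@14, authorship 1111.2222..3333....

Answer: bkjksbkjkjubkjkzzof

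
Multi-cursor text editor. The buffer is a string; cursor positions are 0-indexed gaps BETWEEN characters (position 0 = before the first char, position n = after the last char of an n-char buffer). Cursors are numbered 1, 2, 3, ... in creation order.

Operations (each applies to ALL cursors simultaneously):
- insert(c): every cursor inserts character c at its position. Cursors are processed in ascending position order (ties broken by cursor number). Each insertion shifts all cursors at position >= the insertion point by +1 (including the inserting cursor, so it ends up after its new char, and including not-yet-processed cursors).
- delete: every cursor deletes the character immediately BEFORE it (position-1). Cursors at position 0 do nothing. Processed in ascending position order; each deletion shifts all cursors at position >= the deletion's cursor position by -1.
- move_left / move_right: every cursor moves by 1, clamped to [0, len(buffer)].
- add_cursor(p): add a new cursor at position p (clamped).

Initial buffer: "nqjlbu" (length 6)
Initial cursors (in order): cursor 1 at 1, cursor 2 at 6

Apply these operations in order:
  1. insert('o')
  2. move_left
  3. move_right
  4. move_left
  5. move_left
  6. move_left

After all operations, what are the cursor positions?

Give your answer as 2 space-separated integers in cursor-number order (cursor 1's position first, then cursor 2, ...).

After op 1 (insert('o')): buffer="noqjlbuo" (len 8), cursors c1@2 c2@8, authorship .1.....2
After op 2 (move_left): buffer="noqjlbuo" (len 8), cursors c1@1 c2@7, authorship .1.....2
After op 3 (move_right): buffer="noqjlbuo" (len 8), cursors c1@2 c2@8, authorship .1.....2
After op 4 (move_left): buffer="noqjlbuo" (len 8), cursors c1@1 c2@7, authorship .1.....2
After op 5 (move_left): buffer="noqjlbuo" (len 8), cursors c1@0 c2@6, authorship .1.....2
After op 6 (move_left): buffer="noqjlbuo" (len 8), cursors c1@0 c2@5, authorship .1.....2

Answer: 0 5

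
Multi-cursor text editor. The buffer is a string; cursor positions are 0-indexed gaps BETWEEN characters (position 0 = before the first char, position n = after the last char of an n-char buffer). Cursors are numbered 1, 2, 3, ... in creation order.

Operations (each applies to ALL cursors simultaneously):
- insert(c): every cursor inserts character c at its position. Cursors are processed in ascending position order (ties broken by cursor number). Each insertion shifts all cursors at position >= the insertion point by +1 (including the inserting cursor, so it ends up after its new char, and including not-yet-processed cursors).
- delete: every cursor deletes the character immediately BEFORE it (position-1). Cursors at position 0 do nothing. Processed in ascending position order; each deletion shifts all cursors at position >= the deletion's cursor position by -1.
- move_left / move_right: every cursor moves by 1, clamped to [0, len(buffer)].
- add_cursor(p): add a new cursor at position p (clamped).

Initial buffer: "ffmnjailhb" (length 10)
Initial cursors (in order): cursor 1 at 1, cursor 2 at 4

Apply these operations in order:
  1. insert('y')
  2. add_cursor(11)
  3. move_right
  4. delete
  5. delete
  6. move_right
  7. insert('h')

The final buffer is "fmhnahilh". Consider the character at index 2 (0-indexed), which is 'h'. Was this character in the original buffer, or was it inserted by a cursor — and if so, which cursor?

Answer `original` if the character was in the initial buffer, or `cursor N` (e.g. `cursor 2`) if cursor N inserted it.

Answer: cursor 1

Derivation:
After op 1 (insert('y')): buffer="fyfmnyjailhb" (len 12), cursors c1@2 c2@6, authorship .1...2......
After op 2 (add_cursor(11)): buffer="fyfmnyjailhb" (len 12), cursors c1@2 c2@6 c3@11, authorship .1...2......
After op 3 (move_right): buffer="fyfmnyjailhb" (len 12), cursors c1@3 c2@7 c3@12, authorship .1...2......
After op 4 (delete): buffer="fymnyailh" (len 9), cursors c1@2 c2@5 c3@9, authorship .1..2....
After op 5 (delete): buffer="fmnail" (len 6), cursors c1@1 c2@3 c3@6, authorship ......
After op 6 (move_right): buffer="fmnail" (len 6), cursors c1@2 c2@4 c3@6, authorship ......
After op 7 (insert('h')): buffer="fmhnahilh" (len 9), cursors c1@3 c2@6 c3@9, authorship ..1..2..3
Authorship (.=original, N=cursor N): . . 1 . . 2 . . 3
Index 2: author = 1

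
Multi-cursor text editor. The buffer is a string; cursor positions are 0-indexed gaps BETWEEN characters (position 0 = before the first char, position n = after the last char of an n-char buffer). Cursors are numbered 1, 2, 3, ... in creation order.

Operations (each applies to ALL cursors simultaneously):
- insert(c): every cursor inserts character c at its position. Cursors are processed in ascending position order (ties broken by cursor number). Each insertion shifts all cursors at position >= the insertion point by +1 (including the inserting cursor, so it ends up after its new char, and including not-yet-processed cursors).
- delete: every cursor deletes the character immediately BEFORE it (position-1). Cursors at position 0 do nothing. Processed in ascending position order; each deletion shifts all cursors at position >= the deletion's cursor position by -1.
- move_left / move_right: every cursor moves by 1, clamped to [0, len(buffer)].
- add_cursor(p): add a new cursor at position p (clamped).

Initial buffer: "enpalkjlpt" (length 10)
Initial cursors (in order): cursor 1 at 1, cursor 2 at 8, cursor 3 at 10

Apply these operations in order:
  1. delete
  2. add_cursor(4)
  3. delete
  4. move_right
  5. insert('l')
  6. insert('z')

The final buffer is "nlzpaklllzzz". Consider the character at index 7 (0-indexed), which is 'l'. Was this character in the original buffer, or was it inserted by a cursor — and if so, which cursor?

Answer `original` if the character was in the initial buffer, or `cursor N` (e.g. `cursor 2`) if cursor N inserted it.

Answer: cursor 3

Derivation:
After op 1 (delete): buffer="npalkjp" (len 7), cursors c1@0 c2@6 c3@7, authorship .......
After op 2 (add_cursor(4)): buffer="npalkjp" (len 7), cursors c1@0 c4@4 c2@6 c3@7, authorship .......
After op 3 (delete): buffer="npak" (len 4), cursors c1@0 c4@3 c2@4 c3@4, authorship ....
After op 4 (move_right): buffer="npak" (len 4), cursors c1@1 c2@4 c3@4 c4@4, authorship ....
After op 5 (insert('l')): buffer="nlpaklll" (len 8), cursors c1@2 c2@8 c3@8 c4@8, authorship .1...234
After op 6 (insert('z')): buffer="nlzpaklllzzz" (len 12), cursors c1@3 c2@12 c3@12 c4@12, authorship .11...234234
Authorship (.=original, N=cursor N): . 1 1 . . . 2 3 4 2 3 4
Index 7: author = 3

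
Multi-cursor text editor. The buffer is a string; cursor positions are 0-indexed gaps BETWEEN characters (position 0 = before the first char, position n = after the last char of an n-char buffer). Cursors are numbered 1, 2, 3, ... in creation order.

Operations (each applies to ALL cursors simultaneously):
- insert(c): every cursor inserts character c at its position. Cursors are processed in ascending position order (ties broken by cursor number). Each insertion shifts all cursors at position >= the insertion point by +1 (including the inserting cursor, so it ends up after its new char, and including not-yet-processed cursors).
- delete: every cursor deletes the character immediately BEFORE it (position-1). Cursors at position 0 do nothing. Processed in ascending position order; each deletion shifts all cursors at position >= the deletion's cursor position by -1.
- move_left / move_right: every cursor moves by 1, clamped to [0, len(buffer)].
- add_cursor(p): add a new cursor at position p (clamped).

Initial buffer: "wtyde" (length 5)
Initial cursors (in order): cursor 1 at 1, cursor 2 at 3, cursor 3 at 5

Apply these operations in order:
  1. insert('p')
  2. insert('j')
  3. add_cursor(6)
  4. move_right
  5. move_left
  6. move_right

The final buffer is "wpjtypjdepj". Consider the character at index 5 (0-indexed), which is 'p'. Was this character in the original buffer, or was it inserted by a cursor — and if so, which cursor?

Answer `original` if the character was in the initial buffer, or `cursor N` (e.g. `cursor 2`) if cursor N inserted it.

Answer: cursor 2

Derivation:
After op 1 (insert('p')): buffer="wptypdep" (len 8), cursors c1@2 c2@5 c3@8, authorship .1..2..3
After op 2 (insert('j')): buffer="wpjtypjdepj" (len 11), cursors c1@3 c2@7 c3@11, authorship .11..22..33
After op 3 (add_cursor(6)): buffer="wpjtypjdepj" (len 11), cursors c1@3 c4@6 c2@7 c3@11, authorship .11..22..33
After op 4 (move_right): buffer="wpjtypjdepj" (len 11), cursors c1@4 c4@7 c2@8 c3@11, authorship .11..22..33
After op 5 (move_left): buffer="wpjtypjdepj" (len 11), cursors c1@3 c4@6 c2@7 c3@10, authorship .11..22..33
After op 6 (move_right): buffer="wpjtypjdepj" (len 11), cursors c1@4 c4@7 c2@8 c3@11, authorship .11..22..33
Authorship (.=original, N=cursor N): . 1 1 . . 2 2 . . 3 3
Index 5: author = 2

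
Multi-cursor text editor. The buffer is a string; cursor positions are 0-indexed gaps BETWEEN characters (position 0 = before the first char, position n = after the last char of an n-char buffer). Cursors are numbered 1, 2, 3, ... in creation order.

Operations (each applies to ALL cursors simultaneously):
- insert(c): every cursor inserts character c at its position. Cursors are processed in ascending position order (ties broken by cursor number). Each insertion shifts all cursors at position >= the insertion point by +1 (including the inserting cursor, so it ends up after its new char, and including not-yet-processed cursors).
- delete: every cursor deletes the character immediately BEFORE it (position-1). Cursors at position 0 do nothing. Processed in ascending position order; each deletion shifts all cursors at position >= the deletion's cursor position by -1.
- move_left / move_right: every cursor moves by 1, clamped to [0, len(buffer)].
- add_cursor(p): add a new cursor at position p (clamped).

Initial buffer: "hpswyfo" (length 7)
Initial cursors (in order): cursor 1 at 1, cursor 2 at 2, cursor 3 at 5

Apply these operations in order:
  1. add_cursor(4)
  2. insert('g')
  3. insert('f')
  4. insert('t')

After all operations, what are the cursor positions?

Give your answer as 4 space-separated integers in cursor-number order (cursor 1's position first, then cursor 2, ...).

Answer: 4 8 17 13

Derivation:
After op 1 (add_cursor(4)): buffer="hpswyfo" (len 7), cursors c1@1 c2@2 c4@4 c3@5, authorship .......
After op 2 (insert('g')): buffer="hgpgswgygfo" (len 11), cursors c1@2 c2@4 c4@7 c3@9, authorship .1.2..4.3..
After op 3 (insert('f')): buffer="hgfpgfswgfygffo" (len 15), cursors c1@3 c2@6 c4@10 c3@13, authorship .11.22..44.33..
After op 4 (insert('t')): buffer="hgftpgftswgftygftfo" (len 19), cursors c1@4 c2@8 c4@13 c3@17, authorship .111.222..444.333..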